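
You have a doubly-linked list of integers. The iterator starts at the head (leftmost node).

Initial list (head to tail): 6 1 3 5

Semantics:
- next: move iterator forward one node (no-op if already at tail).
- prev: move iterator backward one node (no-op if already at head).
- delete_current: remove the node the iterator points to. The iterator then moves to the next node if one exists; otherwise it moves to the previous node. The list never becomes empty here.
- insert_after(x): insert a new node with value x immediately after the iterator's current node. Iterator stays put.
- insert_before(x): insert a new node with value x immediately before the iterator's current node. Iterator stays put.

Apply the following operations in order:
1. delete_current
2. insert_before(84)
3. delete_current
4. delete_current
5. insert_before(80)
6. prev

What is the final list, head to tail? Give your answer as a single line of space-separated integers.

After 1 (delete_current): list=[1, 3, 5] cursor@1
After 2 (insert_before(84)): list=[84, 1, 3, 5] cursor@1
After 3 (delete_current): list=[84, 3, 5] cursor@3
After 4 (delete_current): list=[84, 5] cursor@5
After 5 (insert_before(80)): list=[84, 80, 5] cursor@5
After 6 (prev): list=[84, 80, 5] cursor@80

Answer: 84 80 5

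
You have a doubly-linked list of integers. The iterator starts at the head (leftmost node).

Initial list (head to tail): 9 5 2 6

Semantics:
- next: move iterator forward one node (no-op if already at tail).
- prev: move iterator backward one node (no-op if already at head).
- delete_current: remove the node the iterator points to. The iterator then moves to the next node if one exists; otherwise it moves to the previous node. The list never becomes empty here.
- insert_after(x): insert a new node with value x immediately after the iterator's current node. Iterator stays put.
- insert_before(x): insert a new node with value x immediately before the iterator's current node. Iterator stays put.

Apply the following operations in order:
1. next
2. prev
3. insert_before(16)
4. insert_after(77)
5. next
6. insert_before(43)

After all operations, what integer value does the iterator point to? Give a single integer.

Answer: 77

Derivation:
After 1 (next): list=[9, 5, 2, 6] cursor@5
After 2 (prev): list=[9, 5, 2, 6] cursor@9
After 3 (insert_before(16)): list=[16, 9, 5, 2, 6] cursor@9
After 4 (insert_after(77)): list=[16, 9, 77, 5, 2, 6] cursor@9
After 5 (next): list=[16, 9, 77, 5, 2, 6] cursor@77
After 6 (insert_before(43)): list=[16, 9, 43, 77, 5, 2, 6] cursor@77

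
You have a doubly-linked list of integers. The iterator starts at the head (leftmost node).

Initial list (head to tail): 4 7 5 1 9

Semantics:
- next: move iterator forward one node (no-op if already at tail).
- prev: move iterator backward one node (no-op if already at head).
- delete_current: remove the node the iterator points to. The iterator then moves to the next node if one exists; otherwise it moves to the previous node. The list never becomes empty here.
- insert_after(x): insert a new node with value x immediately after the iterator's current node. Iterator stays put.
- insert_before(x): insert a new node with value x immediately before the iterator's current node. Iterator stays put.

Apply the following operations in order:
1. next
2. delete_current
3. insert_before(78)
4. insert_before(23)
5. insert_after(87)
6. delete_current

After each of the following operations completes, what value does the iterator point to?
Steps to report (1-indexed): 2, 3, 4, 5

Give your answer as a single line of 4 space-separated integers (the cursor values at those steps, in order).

Answer: 5 5 5 5

Derivation:
After 1 (next): list=[4, 7, 5, 1, 9] cursor@7
After 2 (delete_current): list=[4, 5, 1, 9] cursor@5
After 3 (insert_before(78)): list=[4, 78, 5, 1, 9] cursor@5
After 4 (insert_before(23)): list=[4, 78, 23, 5, 1, 9] cursor@5
After 5 (insert_after(87)): list=[4, 78, 23, 5, 87, 1, 9] cursor@5
After 6 (delete_current): list=[4, 78, 23, 87, 1, 9] cursor@87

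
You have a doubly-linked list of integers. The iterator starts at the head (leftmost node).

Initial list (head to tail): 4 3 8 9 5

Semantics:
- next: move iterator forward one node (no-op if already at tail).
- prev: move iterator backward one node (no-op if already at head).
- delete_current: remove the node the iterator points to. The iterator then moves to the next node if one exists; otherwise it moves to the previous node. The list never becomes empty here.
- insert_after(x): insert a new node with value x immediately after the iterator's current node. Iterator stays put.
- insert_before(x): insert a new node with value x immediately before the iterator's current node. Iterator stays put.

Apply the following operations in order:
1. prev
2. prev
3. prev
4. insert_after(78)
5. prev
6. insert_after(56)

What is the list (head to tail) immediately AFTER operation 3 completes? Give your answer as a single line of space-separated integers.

Answer: 4 3 8 9 5

Derivation:
After 1 (prev): list=[4, 3, 8, 9, 5] cursor@4
After 2 (prev): list=[4, 3, 8, 9, 5] cursor@4
After 3 (prev): list=[4, 3, 8, 9, 5] cursor@4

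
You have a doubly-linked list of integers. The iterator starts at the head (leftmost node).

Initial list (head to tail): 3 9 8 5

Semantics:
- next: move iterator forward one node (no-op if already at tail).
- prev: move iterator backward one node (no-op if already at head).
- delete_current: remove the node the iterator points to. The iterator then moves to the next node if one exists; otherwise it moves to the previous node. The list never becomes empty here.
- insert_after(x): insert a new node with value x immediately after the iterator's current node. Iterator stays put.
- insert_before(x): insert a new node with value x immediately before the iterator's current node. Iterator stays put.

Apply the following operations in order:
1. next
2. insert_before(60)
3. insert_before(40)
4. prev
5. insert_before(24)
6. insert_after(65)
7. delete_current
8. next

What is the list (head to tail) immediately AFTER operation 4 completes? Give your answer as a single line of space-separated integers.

After 1 (next): list=[3, 9, 8, 5] cursor@9
After 2 (insert_before(60)): list=[3, 60, 9, 8, 5] cursor@9
After 3 (insert_before(40)): list=[3, 60, 40, 9, 8, 5] cursor@9
After 4 (prev): list=[3, 60, 40, 9, 8, 5] cursor@40

Answer: 3 60 40 9 8 5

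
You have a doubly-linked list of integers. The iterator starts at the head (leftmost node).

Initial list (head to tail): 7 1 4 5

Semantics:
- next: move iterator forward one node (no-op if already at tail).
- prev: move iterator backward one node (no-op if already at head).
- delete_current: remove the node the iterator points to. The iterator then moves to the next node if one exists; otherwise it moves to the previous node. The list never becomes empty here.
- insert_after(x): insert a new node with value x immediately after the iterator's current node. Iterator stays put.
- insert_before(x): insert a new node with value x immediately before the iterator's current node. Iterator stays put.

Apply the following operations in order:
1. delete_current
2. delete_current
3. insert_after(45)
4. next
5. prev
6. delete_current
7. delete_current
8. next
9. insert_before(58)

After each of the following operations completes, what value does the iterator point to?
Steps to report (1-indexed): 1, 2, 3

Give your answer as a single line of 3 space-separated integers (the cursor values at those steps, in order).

After 1 (delete_current): list=[1, 4, 5] cursor@1
After 2 (delete_current): list=[4, 5] cursor@4
After 3 (insert_after(45)): list=[4, 45, 5] cursor@4
After 4 (next): list=[4, 45, 5] cursor@45
After 5 (prev): list=[4, 45, 5] cursor@4
After 6 (delete_current): list=[45, 5] cursor@45
After 7 (delete_current): list=[5] cursor@5
After 8 (next): list=[5] cursor@5
After 9 (insert_before(58)): list=[58, 5] cursor@5

Answer: 1 4 4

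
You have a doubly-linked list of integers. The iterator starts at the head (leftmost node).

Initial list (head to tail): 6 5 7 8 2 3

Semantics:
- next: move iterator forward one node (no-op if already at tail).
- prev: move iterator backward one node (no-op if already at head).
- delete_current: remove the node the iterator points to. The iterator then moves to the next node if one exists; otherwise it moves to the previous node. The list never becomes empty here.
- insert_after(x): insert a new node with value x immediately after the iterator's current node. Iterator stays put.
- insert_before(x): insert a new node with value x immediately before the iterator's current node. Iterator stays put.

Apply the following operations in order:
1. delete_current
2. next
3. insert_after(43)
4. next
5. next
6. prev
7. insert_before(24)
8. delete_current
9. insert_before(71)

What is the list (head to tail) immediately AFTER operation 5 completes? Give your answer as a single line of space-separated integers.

After 1 (delete_current): list=[5, 7, 8, 2, 3] cursor@5
After 2 (next): list=[5, 7, 8, 2, 3] cursor@7
After 3 (insert_after(43)): list=[5, 7, 43, 8, 2, 3] cursor@7
After 4 (next): list=[5, 7, 43, 8, 2, 3] cursor@43
After 5 (next): list=[5, 7, 43, 8, 2, 3] cursor@8

Answer: 5 7 43 8 2 3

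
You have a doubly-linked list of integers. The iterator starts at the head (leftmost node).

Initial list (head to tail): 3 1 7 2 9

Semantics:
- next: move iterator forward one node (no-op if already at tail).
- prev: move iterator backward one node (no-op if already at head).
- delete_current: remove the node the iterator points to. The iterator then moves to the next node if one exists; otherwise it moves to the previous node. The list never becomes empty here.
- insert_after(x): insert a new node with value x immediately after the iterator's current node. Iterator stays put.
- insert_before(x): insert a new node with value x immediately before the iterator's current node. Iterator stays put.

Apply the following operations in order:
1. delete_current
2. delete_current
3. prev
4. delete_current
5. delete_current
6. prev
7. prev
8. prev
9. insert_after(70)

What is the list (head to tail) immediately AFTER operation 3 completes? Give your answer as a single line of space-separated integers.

After 1 (delete_current): list=[1, 7, 2, 9] cursor@1
After 2 (delete_current): list=[7, 2, 9] cursor@7
After 3 (prev): list=[7, 2, 9] cursor@7

Answer: 7 2 9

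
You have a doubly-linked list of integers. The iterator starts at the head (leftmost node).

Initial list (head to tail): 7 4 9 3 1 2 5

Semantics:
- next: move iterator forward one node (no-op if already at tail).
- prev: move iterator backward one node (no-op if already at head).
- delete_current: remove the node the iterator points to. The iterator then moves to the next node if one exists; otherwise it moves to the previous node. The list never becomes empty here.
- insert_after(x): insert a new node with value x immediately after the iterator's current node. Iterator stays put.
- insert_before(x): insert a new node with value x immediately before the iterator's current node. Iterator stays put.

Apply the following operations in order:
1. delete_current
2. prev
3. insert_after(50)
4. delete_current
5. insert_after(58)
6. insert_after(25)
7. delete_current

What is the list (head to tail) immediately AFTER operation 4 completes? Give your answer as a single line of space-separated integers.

After 1 (delete_current): list=[4, 9, 3, 1, 2, 5] cursor@4
After 2 (prev): list=[4, 9, 3, 1, 2, 5] cursor@4
After 3 (insert_after(50)): list=[4, 50, 9, 3, 1, 2, 5] cursor@4
After 4 (delete_current): list=[50, 9, 3, 1, 2, 5] cursor@50

Answer: 50 9 3 1 2 5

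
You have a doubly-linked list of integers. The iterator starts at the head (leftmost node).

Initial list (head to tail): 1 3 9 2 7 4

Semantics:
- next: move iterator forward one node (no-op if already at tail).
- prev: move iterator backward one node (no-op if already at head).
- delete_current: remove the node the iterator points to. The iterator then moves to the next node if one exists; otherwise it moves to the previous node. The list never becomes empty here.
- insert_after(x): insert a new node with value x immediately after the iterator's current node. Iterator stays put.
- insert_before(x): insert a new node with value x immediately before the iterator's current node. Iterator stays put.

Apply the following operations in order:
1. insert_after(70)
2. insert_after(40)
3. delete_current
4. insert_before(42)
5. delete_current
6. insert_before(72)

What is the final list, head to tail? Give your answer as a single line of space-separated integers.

After 1 (insert_after(70)): list=[1, 70, 3, 9, 2, 7, 4] cursor@1
After 2 (insert_after(40)): list=[1, 40, 70, 3, 9, 2, 7, 4] cursor@1
After 3 (delete_current): list=[40, 70, 3, 9, 2, 7, 4] cursor@40
After 4 (insert_before(42)): list=[42, 40, 70, 3, 9, 2, 7, 4] cursor@40
After 5 (delete_current): list=[42, 70, 3, 9, 2, 7, 4] cursor@70
After 6 (insert_before(72)): list=[42, 72, 70, 3, 9, 2, 7, 4] cursor@70

Answer: 42 72 70 3 9 2 7 4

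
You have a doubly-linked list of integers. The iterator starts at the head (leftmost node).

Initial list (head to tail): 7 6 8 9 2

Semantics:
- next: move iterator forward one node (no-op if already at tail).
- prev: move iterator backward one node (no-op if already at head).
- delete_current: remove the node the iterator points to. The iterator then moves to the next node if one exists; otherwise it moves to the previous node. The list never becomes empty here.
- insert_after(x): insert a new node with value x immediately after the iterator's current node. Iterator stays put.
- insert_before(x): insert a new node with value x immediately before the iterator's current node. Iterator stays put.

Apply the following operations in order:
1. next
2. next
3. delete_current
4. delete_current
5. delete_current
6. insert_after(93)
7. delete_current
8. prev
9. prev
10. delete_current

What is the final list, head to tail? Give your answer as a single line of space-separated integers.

After 1 (next): list=[7, 6, 8, 9, 2] cursor@6
After 2 (next): list=[7, 6, 8, 9, 2] cursor@8
After 3 (delete_current): list=[7, 6, 9, 2] cursor@9
After 4 (delete_current): list=[7, 6, 2] cursor@2
After 5 (delete_current): list=[7, 6] cursor@6
After 6 (insert_after(93)): list=[7, 6, 93] cursor@6
After 7 (delete_current): list=[7, 93] cursor@93
After 8 (prev): list=[7, 93] cursor@7
After 9 (prev): list=[7, 93] cursor@7
After 10 (delete_current): list=[93] cursor@93

Answer: 93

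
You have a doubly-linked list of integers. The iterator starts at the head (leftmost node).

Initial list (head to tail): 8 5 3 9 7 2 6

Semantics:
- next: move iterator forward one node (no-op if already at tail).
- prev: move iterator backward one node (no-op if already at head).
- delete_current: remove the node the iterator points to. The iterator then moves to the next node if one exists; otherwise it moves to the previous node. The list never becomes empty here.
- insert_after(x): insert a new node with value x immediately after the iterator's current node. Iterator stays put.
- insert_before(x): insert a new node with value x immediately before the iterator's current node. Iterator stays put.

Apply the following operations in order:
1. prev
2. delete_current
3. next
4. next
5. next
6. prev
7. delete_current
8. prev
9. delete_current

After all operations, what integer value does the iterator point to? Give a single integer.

Answer: 7

Derivation:
After 1 (prev): list=[8, 5, 3, 9, 7, 2, 6] cursor@8
After 2 (delete_current): list=[5, 3, 9, 7, 2, 6] cursor@5
After 3 (next): list=[5, 3, 9, 7, 2, 6] cursor@3
After 4 (next): list=[5, 3, 9, 7, 2, 6] cursor@9
After 5 (next): list=[5, 3, 9, 7, 2, 6] cursor@7
After 6 (prev): list=[5, 3, 9, 7, 2, 6] cursor@9
After 7 (delete_current): list=[5, 3, 7, 2, 6] cursor@7
After 8 (prev): list=[5, 3, 7, 2, 6] cursor@3
After 9 (delete_current): list=[5, 7, 2, 6] cursor@7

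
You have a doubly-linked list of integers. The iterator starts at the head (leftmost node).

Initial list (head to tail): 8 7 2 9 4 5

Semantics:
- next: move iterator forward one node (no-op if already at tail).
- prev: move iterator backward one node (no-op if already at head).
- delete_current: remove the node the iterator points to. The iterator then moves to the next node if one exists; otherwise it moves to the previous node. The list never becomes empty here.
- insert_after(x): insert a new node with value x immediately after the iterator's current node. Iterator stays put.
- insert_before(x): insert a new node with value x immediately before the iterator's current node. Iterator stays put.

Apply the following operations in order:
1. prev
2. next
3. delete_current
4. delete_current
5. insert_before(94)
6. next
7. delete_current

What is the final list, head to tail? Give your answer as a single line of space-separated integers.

Answer: 8 94 9 5

Derivation:
After 1 (prev): list=[8, 7, 2, 9, 4, 5] cursor@8
After 2 (next): list=[8, 7, 2, 9, 4, 5] cursor@7
After 3 (delete_current): list=[8, 2, 9, 4, 5] cursor@2
After 4 (delete_current): list=[8, 9, 4, 5] cursor@9
After 5 (insert_before(94)): list=[8, 94, 9, 4, 5] cursor@9
After 6 (next): list=[8, 94, 9, 4, 5] cursor@4
After 7 (delete_current): list=[8, 94, 9, 5] cursor@5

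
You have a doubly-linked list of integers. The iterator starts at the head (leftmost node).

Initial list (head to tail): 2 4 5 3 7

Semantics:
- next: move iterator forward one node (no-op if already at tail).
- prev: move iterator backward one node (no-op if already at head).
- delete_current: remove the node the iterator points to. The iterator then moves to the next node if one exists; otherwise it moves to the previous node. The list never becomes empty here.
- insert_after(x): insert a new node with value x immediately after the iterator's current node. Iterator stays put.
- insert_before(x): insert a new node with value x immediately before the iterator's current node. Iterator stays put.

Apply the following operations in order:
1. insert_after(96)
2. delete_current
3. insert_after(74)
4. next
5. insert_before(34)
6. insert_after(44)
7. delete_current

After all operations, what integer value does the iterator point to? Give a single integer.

Answer: 44

Derivation:
After 1 (insert_after(96)): list=[2, 96, 4, 5, 3, 7] cursor@2
After 2 (delete_current): list=[96, 4, 5, 3, 7] cursor@96
After 3 (insert_after(74)): list=[96, 74, 4, 5, 3, 7] cursor@96
After 4 (next): list=[96, 74, 4, 5, 3, 7] cursor@74
After 5 (insert_before(34)): list=[96, 34, 74, 4, 5, 3, 7] cursor@74
After 6 (insert_after(44)): list=[96, 34, 74, 44, 4, 5, 3, 7] cursor@74
After 7 (delete_current): list=[96, 34, 44, 4, 5, 3, 7] cursor@44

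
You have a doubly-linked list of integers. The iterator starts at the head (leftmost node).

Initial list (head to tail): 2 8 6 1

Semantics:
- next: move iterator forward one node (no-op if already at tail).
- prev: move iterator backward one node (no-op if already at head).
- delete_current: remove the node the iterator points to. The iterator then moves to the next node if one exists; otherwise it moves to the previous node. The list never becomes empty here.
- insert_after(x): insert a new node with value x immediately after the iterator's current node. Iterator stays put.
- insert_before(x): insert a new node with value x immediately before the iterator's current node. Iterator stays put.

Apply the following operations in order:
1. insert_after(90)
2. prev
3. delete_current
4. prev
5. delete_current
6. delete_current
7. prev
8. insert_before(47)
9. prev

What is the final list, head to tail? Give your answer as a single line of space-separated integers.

After 1 (insert_after(90)): list=[2, 90, 8, 6, 1] cursor@2
After 2 (prev): list=[2, 90, 8, 6, 1] cursor@2
After 3 (delete_current): list=[90, 8, 6, 1] cursor@90
After 4 (prev): list=[90, 8, 6, 1] cursor@90
After 5 (delete_current): list=[8, 6, 1] cursor@8
After 6 (delete_current): list=[6, 1] cursor@6
After 7 (prev): list=[6, 1] cursor@6
After 8 (insert_before(47)): list=[47, 6, 1] cursor@6
After 9 (prev): list=[47, 6, 1] cursor@47

Answer: 47 6 1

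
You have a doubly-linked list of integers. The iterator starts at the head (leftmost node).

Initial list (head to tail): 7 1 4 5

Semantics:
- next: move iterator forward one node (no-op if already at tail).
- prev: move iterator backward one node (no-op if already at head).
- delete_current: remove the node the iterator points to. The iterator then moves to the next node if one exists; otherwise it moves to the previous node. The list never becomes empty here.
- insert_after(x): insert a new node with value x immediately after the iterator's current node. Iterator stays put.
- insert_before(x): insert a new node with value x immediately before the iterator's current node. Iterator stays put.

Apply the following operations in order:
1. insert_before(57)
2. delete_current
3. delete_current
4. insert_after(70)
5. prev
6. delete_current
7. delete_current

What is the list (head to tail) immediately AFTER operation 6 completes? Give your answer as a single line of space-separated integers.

After 1 (insert_before(57)): list=[57, 7, 1, 4, 5] cursor@7
After 2 (delete_current): list=[57, 1, 4, 5] cursor@1
After 3 (delete_current): list=[57, 4, 5] cursor@4
After 4 (insert_after(70)): list=[57, 4, 70, 5] cursor@4
After 5 (prev): list=[57, 4, 70, 5] cursor@57
After 6 (delete_current): list=[4, 70, 5] cursor@4

Answer: 4 70 5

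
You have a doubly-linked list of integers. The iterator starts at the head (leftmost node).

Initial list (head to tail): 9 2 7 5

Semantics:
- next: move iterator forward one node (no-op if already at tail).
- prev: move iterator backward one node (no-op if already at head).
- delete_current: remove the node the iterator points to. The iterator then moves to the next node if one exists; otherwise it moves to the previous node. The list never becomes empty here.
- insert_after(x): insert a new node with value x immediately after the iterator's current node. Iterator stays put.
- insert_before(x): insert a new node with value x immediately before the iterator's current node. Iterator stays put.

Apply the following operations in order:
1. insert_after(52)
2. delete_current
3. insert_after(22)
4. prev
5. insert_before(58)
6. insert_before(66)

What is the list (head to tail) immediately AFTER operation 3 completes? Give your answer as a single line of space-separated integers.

After 1 (insert_after(52)): list=[9, 52, 2, 7, 5] cursor@9
After 2 (delete_current): list=[52, 2, 7, 5] cursor@52
After 3 (insert_after(22)): list=[52, 22, 2, 7, 5] cursor@52

Answer: 52 22 2 7 5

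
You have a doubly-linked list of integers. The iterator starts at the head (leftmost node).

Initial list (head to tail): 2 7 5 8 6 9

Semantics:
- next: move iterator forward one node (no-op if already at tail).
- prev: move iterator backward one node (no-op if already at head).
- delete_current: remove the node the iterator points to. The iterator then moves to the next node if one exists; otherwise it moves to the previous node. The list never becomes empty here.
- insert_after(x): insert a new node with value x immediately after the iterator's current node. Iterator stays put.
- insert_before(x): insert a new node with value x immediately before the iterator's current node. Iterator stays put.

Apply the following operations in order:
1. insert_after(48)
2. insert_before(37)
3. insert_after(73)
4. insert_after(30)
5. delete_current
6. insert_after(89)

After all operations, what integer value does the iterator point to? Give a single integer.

Answer: 30

Derivation:
After 1 (insert_after(48)): list=[2, 48, 7, 5, 8, 6, 9] cursor@2
After 2 (insert_before(37)): list=[37, 2, 48, 7, 5, 8, 6, 9] cursor@2
After 3 (insert_after(73)): list=[37, 2, 73, 48, 7, 5, 8, 6, 9] cursor@2
After 4 (insert_after(30)): list=[37, 2, 30, 73, 48, 7, 5, 8, 6, 9] cursor@2
After 5 (delete_current): list=[37, 30, 73, 48, 7, 5, 8, 6, 9] cursor@30
After 6 (insert_after(89)): list=[37, 30, 89, 73, 48, 7, 5, 8, 6, 9] cursor@30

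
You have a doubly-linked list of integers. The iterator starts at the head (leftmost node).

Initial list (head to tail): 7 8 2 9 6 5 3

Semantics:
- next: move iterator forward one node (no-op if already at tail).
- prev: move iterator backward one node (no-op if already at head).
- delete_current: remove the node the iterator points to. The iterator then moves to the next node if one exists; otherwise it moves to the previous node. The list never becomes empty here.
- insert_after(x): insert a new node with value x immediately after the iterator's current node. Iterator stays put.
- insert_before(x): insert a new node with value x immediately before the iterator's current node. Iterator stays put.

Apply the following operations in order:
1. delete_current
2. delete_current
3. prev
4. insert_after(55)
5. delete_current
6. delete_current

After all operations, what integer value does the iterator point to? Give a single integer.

Answer: 9

Derivation:
After 1 (delete_current): list=[8, 2, 9, 6, 5, 3] cursor@8
After 2 (delete_current): list=[2, 9, 6, 5, 3] cursor@2
After 3 (prev): list=[2, 9, 6, 5, 3] cursor@2
After 4 (insert_after(55)): list=[2, 55, 9, 6, 5, 3] cursor@2
After 5 (delete_current): list=[55, 9, 6, 5, 3] cursor@55
After 6 (delete_current): list=[9, 6, 5, 3] cursor@9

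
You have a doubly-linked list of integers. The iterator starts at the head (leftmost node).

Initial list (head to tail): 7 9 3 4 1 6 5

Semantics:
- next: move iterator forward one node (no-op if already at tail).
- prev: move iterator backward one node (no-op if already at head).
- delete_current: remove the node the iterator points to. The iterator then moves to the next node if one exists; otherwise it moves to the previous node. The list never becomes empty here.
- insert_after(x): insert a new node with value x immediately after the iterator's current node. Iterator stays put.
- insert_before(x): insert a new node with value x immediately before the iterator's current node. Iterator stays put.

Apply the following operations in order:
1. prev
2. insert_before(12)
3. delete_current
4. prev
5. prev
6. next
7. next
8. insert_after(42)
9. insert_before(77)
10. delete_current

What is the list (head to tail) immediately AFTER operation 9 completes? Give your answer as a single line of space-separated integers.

After 1 (prev): list=[7, 9, 3, 4, 1, 6, 5] cursor@7
After 2 (insert_before(12)): list=[12, 7, 9, 3, 4, 1, 6, 5] cursor@7
After 3 (delete_current): list=[12, 9, 3, 4, 1, 6, 5] cursor@9
After 4 (prev): list=[12, 9, 3, 4, 1, 6, 5] cursor@12
After 5 (prev): list=[12, 9, 3, 4, 1, 6, 5] cursor@12
After 6 (next): list=[12, 9, 3, 4, 1, 6, 5] cursor@9
After 7 (next): list=[12, 9, 3, 4, 1, 6, 5] cursor@3
After 8 (insert_after(42)): list=[12, 9, 3, 42, 4, 1, 6, 5] cursor@3
After 9 (insert_before(77)): list=[12, 9, 77, 3, 42, 4, 1, 6, 5] cursor@3

Answer: 12 9 77 3 42 4 1 6 5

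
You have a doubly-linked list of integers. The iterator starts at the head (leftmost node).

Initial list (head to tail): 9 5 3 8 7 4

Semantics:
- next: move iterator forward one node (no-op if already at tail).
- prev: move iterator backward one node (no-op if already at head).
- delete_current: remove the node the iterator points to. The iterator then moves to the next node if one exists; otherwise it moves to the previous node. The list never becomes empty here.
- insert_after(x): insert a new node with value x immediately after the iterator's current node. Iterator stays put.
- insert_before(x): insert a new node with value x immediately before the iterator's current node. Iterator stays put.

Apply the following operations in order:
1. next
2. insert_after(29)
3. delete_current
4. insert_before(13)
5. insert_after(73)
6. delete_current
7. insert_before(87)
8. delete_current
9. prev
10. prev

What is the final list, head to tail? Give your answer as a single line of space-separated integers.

After 1 (next): list=[9, 5, 3, 8, 7, 4] cursor@5
After 2 (insert_after(29)): list=[9, 5, 29, 3, 8, 7, 4] cursor@5
After 3 (delete_current): list=[9, 29, 3, 8, 7, 4] cursor@29
After 4 (insert_before(13)): list=[9, 13, 29, 3, 8, 7, 4] cursor@29
After 5 (insert_after(73)): list=[9, 13, 29, 73, 3, 8, 7, 4] cursor@29
After 6 (delete_current): list=[9, 13, 73, 3, 8, 7, 4] cursor@73
After 7 (insert_before(87)): list=[9, 13, 87, 73, 3, 8, 7, 4] cursor@73
After 8 (delete_current): list=[9, 13, 87, 3, 8, 7, 4] cursor@3
After 9 (prev): list=[9, 13, 87, 3, 8, 7, 4] cursor@87
After 10 (prev): list=[9, 13, 87, 3, 8, 7, 4] cursor@13

Answer: 9 13 87 3 8 7 4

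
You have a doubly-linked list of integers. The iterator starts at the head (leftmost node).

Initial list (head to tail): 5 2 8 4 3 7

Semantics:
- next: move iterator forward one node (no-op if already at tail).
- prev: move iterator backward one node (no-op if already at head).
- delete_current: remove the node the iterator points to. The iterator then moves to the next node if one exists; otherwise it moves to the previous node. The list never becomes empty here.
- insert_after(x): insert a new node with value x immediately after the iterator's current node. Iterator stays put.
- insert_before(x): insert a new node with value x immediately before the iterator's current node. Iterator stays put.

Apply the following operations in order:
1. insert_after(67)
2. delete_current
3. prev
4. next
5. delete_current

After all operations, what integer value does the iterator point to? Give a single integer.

After 1 (insert_after(67)): list=[5, 67, 2, 8, 4, 3, 7] cursor@5
After 2 (delete_current): list=[67, 2, 8, 4, 3, 7] cursor@67
After 3 (prev): list=[67, 2, 8, 4, 3, 7] cursor@67
After 4 (next): list=[67, 2, 8, 4, 3, 7] cursor@2
After 5 (delete_current): list=[67, 8, 4, 3, 7] cursor@8

Answer: 8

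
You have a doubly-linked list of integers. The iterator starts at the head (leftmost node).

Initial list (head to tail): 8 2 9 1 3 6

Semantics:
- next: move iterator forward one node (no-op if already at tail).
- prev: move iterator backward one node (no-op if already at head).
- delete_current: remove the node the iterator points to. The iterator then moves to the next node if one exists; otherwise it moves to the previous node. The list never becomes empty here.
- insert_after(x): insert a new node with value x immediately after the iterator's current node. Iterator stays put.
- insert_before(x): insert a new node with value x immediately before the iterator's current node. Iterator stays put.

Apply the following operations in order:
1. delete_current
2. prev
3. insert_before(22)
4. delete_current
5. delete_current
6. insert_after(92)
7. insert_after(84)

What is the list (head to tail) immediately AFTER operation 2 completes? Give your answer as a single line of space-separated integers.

Answer: 2 9 1 3 6

Derivation:
After 1 (delete_current): list=[2, 9, 1, 3, 6] cursor@2
After 2 (prev): list=[2, 9, 1, 3, 6] cursor@2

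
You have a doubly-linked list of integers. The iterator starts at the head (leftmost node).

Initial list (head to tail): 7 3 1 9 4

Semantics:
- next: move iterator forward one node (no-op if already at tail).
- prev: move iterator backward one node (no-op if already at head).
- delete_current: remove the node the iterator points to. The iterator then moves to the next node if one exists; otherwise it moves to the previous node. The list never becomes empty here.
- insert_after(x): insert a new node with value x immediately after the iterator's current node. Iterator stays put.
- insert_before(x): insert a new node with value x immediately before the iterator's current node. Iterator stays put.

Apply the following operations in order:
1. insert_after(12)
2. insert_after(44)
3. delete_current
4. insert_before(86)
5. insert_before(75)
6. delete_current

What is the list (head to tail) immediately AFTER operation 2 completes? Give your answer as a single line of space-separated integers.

Answer: 7 44 12 3 1 9 4

Derivation:
After 1 (insert_after(12)): list=[7, 12, 3, 1, 9, 4] cursor@7
After 2 (insert_after(44)): list=[7, 44, 12, 3, 1, 9, 4] cursor@7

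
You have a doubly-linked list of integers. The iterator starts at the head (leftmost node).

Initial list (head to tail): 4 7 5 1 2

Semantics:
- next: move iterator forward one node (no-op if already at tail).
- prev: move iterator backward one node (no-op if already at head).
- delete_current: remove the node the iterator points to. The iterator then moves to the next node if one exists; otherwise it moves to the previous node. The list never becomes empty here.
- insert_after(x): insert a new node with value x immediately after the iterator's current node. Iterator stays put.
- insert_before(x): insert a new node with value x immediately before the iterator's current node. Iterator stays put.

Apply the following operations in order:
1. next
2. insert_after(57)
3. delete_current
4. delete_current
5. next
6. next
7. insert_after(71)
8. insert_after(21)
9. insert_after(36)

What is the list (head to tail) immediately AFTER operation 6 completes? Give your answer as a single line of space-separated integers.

Answer: 4 5 1 2

Derivation:
After 1 (next): list=[4, 7, 5, 1, 2] cursor@7
After 2 (insert_after(57)): list=[4, 7, 57, 5, 1, 2] cursor@7
After 3 (delete_current): list=[4, 57, 5, 1, 2] cursor@57
After 4 (delete_current): list=[4, 5, 1, 2] cursor@5
After 5 (next): list=[4, 5, 1, 2] cursor@1
After 6 (next): list=[4, 5, 1, 2] cursor@2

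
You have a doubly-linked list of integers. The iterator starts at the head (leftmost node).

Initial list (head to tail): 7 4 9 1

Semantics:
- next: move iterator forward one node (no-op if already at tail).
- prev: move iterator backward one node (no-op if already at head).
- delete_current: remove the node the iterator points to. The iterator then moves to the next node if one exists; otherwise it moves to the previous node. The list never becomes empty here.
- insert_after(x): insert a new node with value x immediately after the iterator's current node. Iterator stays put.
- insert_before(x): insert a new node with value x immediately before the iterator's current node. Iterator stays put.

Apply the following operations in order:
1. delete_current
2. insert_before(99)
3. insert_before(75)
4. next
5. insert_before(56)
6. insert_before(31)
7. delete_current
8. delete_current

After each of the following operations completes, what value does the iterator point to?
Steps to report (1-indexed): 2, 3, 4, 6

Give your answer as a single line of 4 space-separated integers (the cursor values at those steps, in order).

After 1 (delete_current): list=[4, 9, 1] cursor@4
After 2 (insert_before(99)): list=[99, 4, 9, 1] cursor@4
After 3 (insert_before(75)): list=[99, 75, 4, 9, 1] cursor@4
After 4 (next): list=[99, 75, 4, 9, 1] cursor@9
After 5 (insert_before(56)): list=[99, 75, 4, 56, 9, 1] cursor@9
After 6 (insert_before(31)): list=[99, 75, 4, 56, 31, 9, 1] cursor@9
After 7 (delete_current): list=[99, 75, 4, 56, 31, 1] cursor@1
After 8 (delete_current): list=[99, 75, 4, 56, 31] cursor@31

Answer: 4 4 9 9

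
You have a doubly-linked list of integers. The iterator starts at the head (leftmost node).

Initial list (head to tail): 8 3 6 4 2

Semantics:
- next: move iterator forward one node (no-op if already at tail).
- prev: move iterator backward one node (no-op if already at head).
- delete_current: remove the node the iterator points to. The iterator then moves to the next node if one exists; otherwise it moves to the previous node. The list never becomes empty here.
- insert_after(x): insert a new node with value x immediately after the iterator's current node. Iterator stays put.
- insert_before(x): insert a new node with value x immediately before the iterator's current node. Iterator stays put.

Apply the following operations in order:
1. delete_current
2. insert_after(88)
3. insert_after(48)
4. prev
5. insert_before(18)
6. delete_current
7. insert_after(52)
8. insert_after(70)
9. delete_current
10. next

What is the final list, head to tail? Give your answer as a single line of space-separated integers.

After 1 (delete_current): list=[3, 6, 4, 2] cursor@3
After 2 (insert_after(88)): list=[3, 88, 6, 4, 2] cursor@3
After 3 (insert_after(48)): list=[3, 48, 88, 6, 4, 2] cursor@3
After 4 (prev): list=[3, 48, 88, 6, 4, 2] cursor@3
After 5 (insert_before(18)): list=[18, 3, 48, 88, 6, 4, 2] cursor@3
After 6 (delete_current): list=[18, 48, 88, 6, 4, 2] cursor@48
After 7 (insert_after(52)): list=[18, 48, 52, 88, 6, 4, 2] cursor@48
After 8 (insert_after(70)): list=[18, 48, 70, 52, 88, 6, 4, 2] cursor@48
After 9 (delete_current): list=[18, 70, 52, 88, 6, 4, 2] cursor@70
After 10 (next): list=[18, 70, 52, 88, 6, 4, 2] cursor@52

Answer: 18 70 52 88 6 4 2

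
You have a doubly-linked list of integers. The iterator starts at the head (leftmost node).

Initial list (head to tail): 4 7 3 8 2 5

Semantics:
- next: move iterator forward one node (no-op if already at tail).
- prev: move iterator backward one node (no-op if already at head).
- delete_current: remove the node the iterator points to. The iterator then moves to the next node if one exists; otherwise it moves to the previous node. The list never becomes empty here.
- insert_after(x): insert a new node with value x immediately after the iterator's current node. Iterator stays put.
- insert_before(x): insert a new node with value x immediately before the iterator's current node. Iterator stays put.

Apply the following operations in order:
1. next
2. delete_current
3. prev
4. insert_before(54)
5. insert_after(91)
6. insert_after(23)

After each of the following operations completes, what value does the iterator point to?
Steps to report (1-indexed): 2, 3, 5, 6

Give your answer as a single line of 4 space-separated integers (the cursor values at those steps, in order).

Answer: 3 4 4 4

Derivation:
After 1 (next): list=[4, 7, 3, 8, 2, 5] cursor@7
After 2 (delete_current): list=[4, 3, 8, 2, 5] cursor@3
After 3 (prev): list=[4, 3, 8, 2, 5] cursor@4
After 4 (insert_before(54)): list=[54, 4, 3, 8, 2, 5] cursor@4
After 5 (insert_after(91)): list=[54, 4, 91, 3, 8, 2, 5] cursor@4
After 6 (insert_after(23)): list=[54, 4, 23, 91, 3, 8, 2, 5] cursor@4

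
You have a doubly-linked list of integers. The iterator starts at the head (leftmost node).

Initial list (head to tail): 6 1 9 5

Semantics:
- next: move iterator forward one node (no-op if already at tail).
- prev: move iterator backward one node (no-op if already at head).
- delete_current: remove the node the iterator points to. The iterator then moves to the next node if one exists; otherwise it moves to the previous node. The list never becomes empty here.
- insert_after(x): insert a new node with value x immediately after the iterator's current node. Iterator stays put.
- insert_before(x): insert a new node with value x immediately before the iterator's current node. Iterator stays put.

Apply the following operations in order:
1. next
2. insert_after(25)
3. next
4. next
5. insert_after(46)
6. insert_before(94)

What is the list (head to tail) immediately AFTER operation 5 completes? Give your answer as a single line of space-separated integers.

After 1 (next): list=[6, 1, 9, 5] cursor@1
After 2 (insert_after(25)): list=[6, 1, 25, 9, 5] cursor@1
After 3 (next): list=[6, 1, 25, 9, 5] cursor@25
After 4 (next): list=[6, 1, 25, 9, 5] cursor@9
After 5 (insert_after(46)): list=[6, 1, 25, 9, 46, 5] cursor@9

Answer: 6 1 25 9 46 5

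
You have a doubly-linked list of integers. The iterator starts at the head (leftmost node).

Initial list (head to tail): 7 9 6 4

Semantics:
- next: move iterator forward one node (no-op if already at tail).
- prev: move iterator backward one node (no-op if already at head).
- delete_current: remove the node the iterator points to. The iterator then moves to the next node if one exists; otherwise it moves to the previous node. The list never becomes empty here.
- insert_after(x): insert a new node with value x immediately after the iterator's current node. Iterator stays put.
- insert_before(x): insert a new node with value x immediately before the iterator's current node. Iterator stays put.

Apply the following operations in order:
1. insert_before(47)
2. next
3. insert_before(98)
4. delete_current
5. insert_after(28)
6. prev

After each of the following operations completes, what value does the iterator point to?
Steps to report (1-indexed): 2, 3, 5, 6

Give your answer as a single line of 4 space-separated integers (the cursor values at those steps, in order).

After 1 (insert_before(47)): list=[47, 7, 9, 6, 4] cursor@7
After 2 (next): list=[47, 7, 9, 6, 4] cursor@9
After 3 (insert_before(98)): list=[47, 7, 98, 9, 6, 4] cursor@9
After 4 (delete_current): list=[47, 7, 98, 6, 4] cursor@6
After 5 (insert_after(28)): list=[47, 7, 98, 6, 28, 4] cursor@6
After 6 (prev): list=[47, 7, 98, 6, 28, 4] cursor@98

Answer: 9 9 6 98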